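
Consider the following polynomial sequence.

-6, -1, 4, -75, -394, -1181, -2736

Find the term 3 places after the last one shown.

-16089

5  5  -79  -319  -787  -1555
0  -84  -240  -468  -768
-84  -156  -228  -300
-72  -72  -72
Fourth differences constant at -72.
-300 − 72 = -372;  -768 − 372 = -1140;  -1555 − 1140 = -2695;  -2736 − 2695 = -5431
-372 − 72 = -444;  -1140 − 444 = -1584;  -2695 − 1584 = -4279;  -5431 − 4279 = -9710
-444 − 72 = -516;  -1584 − 516 = -2100;  -4279 − 2100 = -6379;  -9710 − 6379 = -16089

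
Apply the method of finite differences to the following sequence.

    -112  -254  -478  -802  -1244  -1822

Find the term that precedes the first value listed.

-142  -224  -324  -442  -578
-82  -100  -118  -136
-18  -18  -18
The third differences are constant at -18.
Work back: -82 + 18 = -64;  -142 + 64 = -78;  -112 + 78 = -34

-34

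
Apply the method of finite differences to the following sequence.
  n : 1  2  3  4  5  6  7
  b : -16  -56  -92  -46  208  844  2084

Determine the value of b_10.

12368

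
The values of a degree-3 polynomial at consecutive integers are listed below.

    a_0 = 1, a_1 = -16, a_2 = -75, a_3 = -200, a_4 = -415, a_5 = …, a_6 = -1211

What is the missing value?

-744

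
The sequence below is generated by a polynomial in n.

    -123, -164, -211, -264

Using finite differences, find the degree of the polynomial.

2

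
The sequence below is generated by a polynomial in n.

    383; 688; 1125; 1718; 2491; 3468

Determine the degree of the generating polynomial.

D1: 305, 437, 593, 773, 977
D2: 132, 156, 180, 204
D3: 24, 24, 24
The third differences are constant, so the polynomial has degree 3.

3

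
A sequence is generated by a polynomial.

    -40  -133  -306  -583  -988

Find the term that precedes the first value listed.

Δ: -93  -173  -277  -405
Δ²: -80  -104  -128
Δ³: -24  -24
The third differences are constant at -24.
Work back: -80 + 24 = -56;  -93 + 56 = -37;  -40 + 37 = -3

-3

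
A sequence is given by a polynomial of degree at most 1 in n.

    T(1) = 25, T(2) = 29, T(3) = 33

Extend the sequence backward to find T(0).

First differences: 4  4
The first differences are constant at 4.
Work back: 25 − 4 = 21

21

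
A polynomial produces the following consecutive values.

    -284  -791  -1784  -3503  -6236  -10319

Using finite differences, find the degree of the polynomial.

4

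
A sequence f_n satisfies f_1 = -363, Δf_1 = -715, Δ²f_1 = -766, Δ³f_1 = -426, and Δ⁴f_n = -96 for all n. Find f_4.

-5232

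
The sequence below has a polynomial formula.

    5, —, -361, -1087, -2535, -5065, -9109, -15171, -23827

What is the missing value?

Using the last 7 terms:
Δ: -726, -1448, -2530, -4044, -6062, -8656
Δ²: -722, -1082, -1514, -2018, -2594
Δ³: -360, -432, -504, -576
Δ⁴: -72, -72, -72
Constant fourth difference = -72.
Extend backward: -360 + 72 = -288;  -722 + 288 = -434;  -726 + 434 = -292;  -361 + 292 = -69

-69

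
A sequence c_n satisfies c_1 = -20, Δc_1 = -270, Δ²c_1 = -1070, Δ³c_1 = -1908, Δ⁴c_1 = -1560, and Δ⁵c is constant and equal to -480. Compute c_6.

Build the table forward from the leading diagonal:
D5: -480, -480, -480, -480, -480, -480
D4: -1560, -2040, -2520, -3000, -3480, -3960
D3: -1908, -3468, -5508, -8028, -11028, -14508
D2: -1070, -2978, -6446, -11954, -19982, -31010
D1: -270, -1340, -4318, -10764, -22718, -42700
c: -20, -290, -1630, -5948, -16712, -39430

-39430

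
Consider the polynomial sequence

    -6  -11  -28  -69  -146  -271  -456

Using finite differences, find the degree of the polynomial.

3

-5, -17, -41, -77, -125, -185
-12, -24, -36, -48, -60
-12, -12, -12, -12
The third differences are constant, so the polynomial has degree 3.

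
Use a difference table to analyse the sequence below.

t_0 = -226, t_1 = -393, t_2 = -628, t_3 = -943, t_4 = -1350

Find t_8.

Δ: -167 , -235 , -315 , -407
Δ²: -68 , -80 , -92
Δ³: -12 , -12
Third differences constant at -12.
-92 − 12 = -104;  -407 − 104 = -511;  -1350 − 511 = -1861
-104 − 12 = -116;  -511 − 116 = -627;  -1861 − 627 = -2488
-116 − 12 = -128;  -627 − 128 = -755;  -2488 − 755 = -3243
-128 − 12 = -140;  -755 − 140 = -895;  -3243 − 895 = -4138

-4138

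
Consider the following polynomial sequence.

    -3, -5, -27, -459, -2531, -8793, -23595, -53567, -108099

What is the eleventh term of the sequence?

-345083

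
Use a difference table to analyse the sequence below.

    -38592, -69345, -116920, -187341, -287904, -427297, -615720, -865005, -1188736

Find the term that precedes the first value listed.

D1: -30753  -47575  -70421  -100563  -139393  -188423  -249285  -323731
D2: -16822  -22846  -30142  -38830  -49030  -60862  -74446
D3: -6024  -7296  -8688  -10200  -11832  -13584
D4: -1272  -1392  -1512  -1632  -1752
D5: -120  -120  -120  -120
The fifth differences are constant at -120.
Work back: -1272 + 120 = -1152;  -6024 + 1152 = -4872;  -16822 + 4872 = -11950;  -30753 + 11950 = -18803;  -38592 + 18803 = -19789

-19789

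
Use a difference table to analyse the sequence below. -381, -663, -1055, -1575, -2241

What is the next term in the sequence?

-3071

-282 , -392 , -520 , -666
-110 , -128 , -146
-18 , -18
The third differences are constant (-18).
-146 − 18 = -164;  -666 − 164 = -830;  -2241 − 830 = -3071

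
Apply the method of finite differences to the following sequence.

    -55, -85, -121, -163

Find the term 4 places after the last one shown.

-30, -36, -42
-6, -6
Constant second difference = -6, so extend:
-42 − 6 = -48;  -163 − 48 = -211
-48 − 6 = -54;  -211 − 54 = -265
-54 − 6 = -60;  -265 − 60 = -325
-60 − 6 = -66;  -325 − 66 = -391

-391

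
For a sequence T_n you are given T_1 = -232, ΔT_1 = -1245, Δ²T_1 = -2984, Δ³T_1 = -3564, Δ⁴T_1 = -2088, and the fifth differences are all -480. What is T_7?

-157942

Build the table forward from the leading diagonal:
Fifth differences: -480  -480  -480  -480  -480  -480  -480
Fourth differences: -2088  -2568  -3048  -3528  -4008  -4488  -4968
Third differences: -3564  -5652  -8220  -11268  -14796  -18804  -23292
Second differences: -2984  -6548  -12200  -20420  -31688  -46484  -65288
First differences: -1245  -4229  -10777  -22977  -43397  -75085  -121569
T: -232  -1477  -5706  -16483  -39460  -82857  -157942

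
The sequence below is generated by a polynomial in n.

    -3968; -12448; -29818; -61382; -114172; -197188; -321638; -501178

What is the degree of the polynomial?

First differences: -8480, -17370, -31564, -52790, -83016, -124450, -179540
Second differences: -8890, -14194, -21226, -30226, -41434, -55090
Third differences: -5304, -7032, -9000, -11208, -13656
Fourth differences: -1728, -1968, -2208, -2448
Fifth differences: -240, -240, -240
The fifth differences are constant, so the polynomial has degree 5.

5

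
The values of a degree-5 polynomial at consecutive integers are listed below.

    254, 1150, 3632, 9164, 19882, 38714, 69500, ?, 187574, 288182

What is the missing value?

117112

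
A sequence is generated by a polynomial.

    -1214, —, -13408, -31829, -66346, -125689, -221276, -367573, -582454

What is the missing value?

Using the last 7 terms:
-18421  -34517  -59343  -95587  -146297  -214881
-16096  -24826  -36244  -50710  -68584
-8730  -11418  -14466  -17874
-2688  -3048  -3408
-360  -360
Constant fifth difference = -360.
Extend backward: -2688 + 360 = -2328;  -8730 + 2328 = -6402;  -16096 + 6402 = -9694;  -18421 + 9694 = -8727;  -13408 + 8727 = -4681

-4681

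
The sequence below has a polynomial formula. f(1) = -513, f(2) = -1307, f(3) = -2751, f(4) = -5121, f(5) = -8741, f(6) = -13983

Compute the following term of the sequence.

First differences: -794 , -1444 , -2370 , -3620 , -5242
Second differences: -650 , -926 , -1250 , -1622
Third differences: -276 , -324 , -372
Fourth differences: -48 , -48
Fourth differences constant at -48.
-372 − 48 = -420;  -1622 − 420 = -2042;  -5242 − 2042 = -7284;  -13983 − 7284 = -21267

-21267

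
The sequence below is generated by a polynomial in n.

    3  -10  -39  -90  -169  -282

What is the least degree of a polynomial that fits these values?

First differences: -13, -29, -51, -79, -113
Second differences: -16, -22, -28, -34
Third differences: -6, -6, -6
The third differences are constant, so the polynomial has degree 3.

3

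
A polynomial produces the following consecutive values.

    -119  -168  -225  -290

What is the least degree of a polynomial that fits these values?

2

Δ: -49, -57, -65
Δ²: -8, -8
The second differences are constant, so the polynomial has degree 2.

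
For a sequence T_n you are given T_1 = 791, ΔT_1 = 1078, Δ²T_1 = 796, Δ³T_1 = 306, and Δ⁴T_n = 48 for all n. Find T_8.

Build the table forward from the leading diagonal:
D4: 48, 48, 48, 48, 48, 48, 48, 48
D3: 306, 354, 402, 450, 498, 546, 594, 642
D2: 796, 1102, 1456, 1858, 2308, 2806, 3352, 3946
D1: 1078, 1874, 2976, 4432, 6290, 8598, 11404, 14756
T: 791, 1869, 3743, 6719, 11151, 17441, 26039, 37443

37443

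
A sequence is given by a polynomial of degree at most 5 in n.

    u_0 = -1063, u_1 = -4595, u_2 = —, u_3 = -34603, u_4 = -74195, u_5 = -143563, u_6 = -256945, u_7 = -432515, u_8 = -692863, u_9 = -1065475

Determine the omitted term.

-14005

Using the last 7 terms:
D1: -39592, -69368, -113382, -175570, -260348, -372612
D2: -29776, -44014, -62188, -84778, -112264
D3: -14238, -18174, -22590, -27486
D4: -3936, -4416, -4896
D5: -480, -480
Constant fifth difference = -480.
Extend backward: -3936 + 480 = -3456;  -14238 + 3456 = -10782;  -29776 + 10782 = -18994;  -39592 + 18994 = -20598;  -34603 + 20598 = -14005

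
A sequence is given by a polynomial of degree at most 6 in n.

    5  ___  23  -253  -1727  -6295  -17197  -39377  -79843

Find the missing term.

13

Using the last 7 terms:
First differences: -276  -1474  -4568  -10902  -22180  -40466
Second differences: -1198  -3094  -6334  -11278  -18286
Third differences: -1896  -3240  -4944  -7008
Fourth differences: -1344  -1704  -2064
Fifth differences: -360  -360
Constant fifth difference = -360.
Extend backward: -1344 + 360 = -984;  -1896 + 984 = -912;  -1198 + 912 = -286;  -276 + 286 = 10;  23 − 10 = 13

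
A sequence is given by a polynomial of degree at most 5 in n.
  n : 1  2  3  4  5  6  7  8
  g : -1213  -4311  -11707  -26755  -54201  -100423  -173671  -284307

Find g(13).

-3098  -7396  -15048  -27446  -46222  -73248  -110636
-4298  -7652  -12398  -18776  -27026  -37388
-3354  -4746  -6378  -8250  -10362
-1392  -1632  -1872  -2112
-240  -240  -240
Fifth differences constant at -240.
-2112 − 240 = -2352;  -10362 − 2352 = -12714;  -37388 − 12714 = -50102;  -110636 − 50102 = -160738;  -284307 − 160738 = -445045
-2352 − 240 = -2592;  -12714 − 2592 = -15306;  -50102 − 15306 = -65408;  -160738 − 65408 = -226146;  -445045 − 226146 = -671191
-2592 − 240 = -2832;  -15306 − 2832 = -18138;  -65408 − 18138 = -83546;  -226146 − 83546 = -309692;  -671191 − 309692 = -980883
-2832 − 240 = -3072;  -18138 − 3072 = -21210;  -83546 − 21210 = -104756;  -309692 − 104756 = -414448;  -980883 − 414448 = -1395331
-3072 − 240 = -3312;  -21210 − 3312 = -24522;  -104756 − 24522 = -129278;  -414448 − 129278 = -543726;  -1395331 − 543726 = -1939057

-1939057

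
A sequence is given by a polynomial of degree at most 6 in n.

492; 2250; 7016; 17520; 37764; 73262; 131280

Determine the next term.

221076

D1: 1758  4766  10504  20244  35498  58018
D2: 3008  5738  9740  15254  22520
D3: 2730  4002  5514  7266
D4: 1272  1512  1752
D5: 240  240
Fifth differences constant at 240.
1752 + 240 = 1992;  7266 + 1992 = 9258;  22520 + 9258 = 31778;  58018 + 31778 = 89796;  131280 + 89796 = 221076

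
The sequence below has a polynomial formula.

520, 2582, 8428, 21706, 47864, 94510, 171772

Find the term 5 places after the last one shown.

1593562

First differences: 2062, 5846, 13278, 26158, 46646, 77262
Second differences: 3784, 7432, 12880, 20488, 30616
Third differences: 3648, 5448, 7608, 10128
Fourth differences: 1800, 2160, 2520
Fifth differences: 360, 360
Fifth differences constant at 360.
2520 + 360 = 2880;  10128 + 2880 = 13008;  30616 + 13008 = 43624;  77262 + 43624 = 120886;  171772 + 120886 = 292658
2880 + 360 = 3240;  13008 + 3240 = 16248;  43624 + 16248 = 59872;  120886 + 59872 = 180758;  292658 + 180758 = 473416
3240 + 360 = 3600;  16248 + 3600 = 19848;  59872 + 19848 = 79720;  180758 + 79720 = 260478;  473416 + 260478 = 733894
3600 + 360 = 3960;  19848 + 3960 = 23808;  79720 + 23808 = 103528;  260478 + 103528 = 364006;  733894 + 364006 = 1097900
3960 + 360 = 4320;  23808 + 4320 = 28128;  103528 + 28128 = 131656;  364006 + 131656 = 495662;  1097900 + 495662 = 1593562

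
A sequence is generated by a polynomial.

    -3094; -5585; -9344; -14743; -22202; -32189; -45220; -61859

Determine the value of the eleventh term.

First differences: -2491 , -3759 , -5399 , -7459 , -9987 , -13031 , -16639
Second differences: -1268 , -1640 , -2060 , -2528 , -3044 , -3608
Third differences: -372 , -420 , -468 , -516 , -564
Fourth differences: -48 , -48 , -48 , -48
Fourth differences constant at -48.
-564 − 48 = -612;  -3608 − 612 = -4220;  -16639 − 4220 = -20859;  -61859 − 20859 = -82718
-612 − 48 = -660;  -4220 − 660 = -4880;  -20859 − 4880 = -25739;  -82718 − 25739 = -108457
-660 − 48 = -708;  -4880 − 708 = -5588;  -25739 − 5588 = -31327;  -108457 − 31327 = -139784

-139784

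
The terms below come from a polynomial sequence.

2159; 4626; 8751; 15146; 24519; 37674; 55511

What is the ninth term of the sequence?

109311

D1: 2467, 4125, 6395, 9373, 13155, 17837
D2: 1658, 2270, 2978, 3782, 4682
D3: 612, 708, 804, 900
D4: 96, 96, 96
Fourth differences constant at 96.
900 + 96 = 996;  4682 + 996 = 5678;  17837 + 5678 = 23515;  55511 + 23515 = 79026
996 + 96 = 1092;  5678 + 1092 = 6770;  23515 + 6770 = 30285;  79026 + 30285 = 109311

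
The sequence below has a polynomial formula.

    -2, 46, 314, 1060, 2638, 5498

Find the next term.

10186

First differences: 48 , 268 , 746 , 1578 , 2860
Second differences: 220 , 478 , 832 , 1282
Third differences: 258 , 354 , 450
Fourth differences: 96 , 96
Fourth differences constant at 96.
450 + 96 = 546;  1282 + 546 = 1828;  2860 + 1828 = 4688;  5498 + 4688 = 10186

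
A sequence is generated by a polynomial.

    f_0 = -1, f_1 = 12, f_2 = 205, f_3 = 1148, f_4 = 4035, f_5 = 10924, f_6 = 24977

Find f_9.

Δ: 13, 193, 943, 2887, 6889, 14053
Δ²: 180, 750, 1944, 4002, 7164
Δ³: 570, 1194, 2058, 3162
Δ⁴: 624, 864, 1104
Δ⁵: 240, 240
The fifth differences are constant (240).
1104 + 240 = 1344;  3162 + 1344 = 4506;  7164 + 4506 = 11670;  14053 + 11670 = 25723;  24977 + 25723 = 50700
1344 + 240 = 1584;  4506 + 1584 = 6090;  11670 + 6090 = 17760;  25723 + 17760 = 43483;  50700 + 43483 = 94183
1584 + 240 = 1824;  6090 + 1824 = 7914;  17760 + 7914 = 25674;  43483 + 25674 = 69157;  94183 + 69157 = 163340

163340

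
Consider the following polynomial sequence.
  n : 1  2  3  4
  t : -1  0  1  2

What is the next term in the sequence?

1 , 1 , 1
Constant first difference = 1, so extend:
2 + 1 = 3

3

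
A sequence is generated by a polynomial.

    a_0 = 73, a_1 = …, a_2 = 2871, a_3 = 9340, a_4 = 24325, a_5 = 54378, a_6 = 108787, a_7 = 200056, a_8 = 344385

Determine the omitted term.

622

Using the last 7 terms:
Δ: 6469, 14985, 30053, 54409, 91269, 144329
Δ²: 8516, 15068, 24356, 36860, 53060
Δ³: 6552, 9288, 12504, 16200
Δ⁴: 2736, 3216, 3696
Δ⁵: 480, 480
Constant fifth difference = 480.
Extend backward: 2736 − 480 = 2256;  6552 − 2256 = 4296;  8516 − 4296 = 4220;  6469 − 4220 = 2249;  2871 − 2249 = 622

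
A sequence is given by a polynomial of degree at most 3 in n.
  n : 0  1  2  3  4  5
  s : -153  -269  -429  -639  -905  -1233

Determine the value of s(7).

-2099

D1: -116 , -160 , -210 , -266 , -328
D2: -44 , -50 , -56 , -62
D3: -6 , -6 , -6
Third differences constant at -6.
-62 − 6 = -68;  -328 − 68 = -396;  -1233 − 396 = -1629
-68 − 6 = -74;  -396 − 74 = -470;  -1629 − 470 = -2099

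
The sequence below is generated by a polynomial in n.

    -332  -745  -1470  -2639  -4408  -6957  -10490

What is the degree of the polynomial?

D1: -413, -725, -1169, -1769, -2549, -3533
D2: -312, -444, -600, -780, -984
D3: -132, -156, -180, -204
D4: -24, -24, -24
The fourth differences are constant, so the polynomial has degree 4.

4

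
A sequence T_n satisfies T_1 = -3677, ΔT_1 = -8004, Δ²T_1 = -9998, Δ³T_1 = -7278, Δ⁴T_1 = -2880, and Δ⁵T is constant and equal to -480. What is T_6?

Build the table forward from the leading diagonal:
Fifth differences: -480, -480, -480, -480, -480, -480
Fourth differences: -2880, -3360, -3840, -4320, -4800, -5280
Third differences: -7278, -10158, -13518, -17358, -21678, -26478
Second differences: -9998, -17276, -27434, -40952, -58310, -79988
First differences: -8004, -18002, -35278, -62712, -103664, -161974
T: -3677, -11681, -29683, -64961, -127673, -231337

-231337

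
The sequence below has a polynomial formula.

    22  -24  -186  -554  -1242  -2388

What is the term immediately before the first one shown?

18

D1: -46  -162  -368  -688  -1146
D2: -116  -206  -320  -458
D3: -90  -114  -138
D4: -24  -24
The fourth differences are constant at -24.
Work back: -90 + 24 = -66;  -116 + 66 = -50;  -46 + 50 = 4;  22 − 4 = 18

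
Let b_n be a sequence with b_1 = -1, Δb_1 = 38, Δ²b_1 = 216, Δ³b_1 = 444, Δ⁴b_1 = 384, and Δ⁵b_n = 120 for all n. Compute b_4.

Build the table forward from the leading diagonal:
Δ⁵: 120, 120, 120, 120
Δ⁴: 384, 504, 624, 744
Δ³: 444, 828, 1332, 1956
Δ²: 216, 660, 1488, 2820
Δ: 38, 254, 914, 2402
b: -1, 37, 291, 1205

1205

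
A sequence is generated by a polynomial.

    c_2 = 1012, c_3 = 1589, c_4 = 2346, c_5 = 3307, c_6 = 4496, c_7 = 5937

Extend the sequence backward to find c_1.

591

Δ: 577, 757, 961, 1189, 1441
Δ²: 180, 204, 228, 252
Δ³: 24, 24, 24
The third differences are constant at 24.
Work back: 180 − 24 = 156;  577 − 156 = 421;  1012 − 421 = 591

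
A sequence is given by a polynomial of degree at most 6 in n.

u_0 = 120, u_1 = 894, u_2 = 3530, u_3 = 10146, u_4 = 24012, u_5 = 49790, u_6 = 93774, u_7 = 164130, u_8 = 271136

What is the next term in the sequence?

427422

Δ: 774  2636  6616  13866  25778  43984  70356  107006
Δ²: 1862  3980  7250  11912  18206  26372  36650
Δ³: 2118  3270  4662  6294  8166  10278
Δ⁴: 1152  1392  1632  1872  2112
Δ⁵: 240  240  240  240
Fifth differences constant at 240.
2112 + 240 = 2352;  10278 + 2352 = 12630;  36650 + 12630 = 49280;  107006 + 49280 = 156286;  271136 + 156286 = 427422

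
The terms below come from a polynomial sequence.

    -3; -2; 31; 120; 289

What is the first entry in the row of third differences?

D1: 1, 33, 89, 169
D2: 32, 56, 80
D3: 24, 24

24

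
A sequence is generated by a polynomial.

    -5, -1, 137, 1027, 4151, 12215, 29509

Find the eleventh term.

4, 138, 890, 3124, 8064, 17294
134, 752, 2234, 4940, 9230
618, 1482, 2706, 4290
864, 1224, 1584
360, 360
Constant fifth difference = 360, so extend:
1584 + 360 = 1944;  4290 + 1944 = 6234;  9230 + 6234 = 15464;  17294 + 15464 = 32758;  29509 + 32758 = 62267
1944 + 360 = 2304;  6234 + 2304 = 8538;  15464 + 8538 = 24002;  32758 + 24002 = 56760;  62267 + 56760 = 119027
2304 + 360 = 2664;  8538 + 2664 = 11202;  24002 + 11202 = 35204;  56760 + 35204 = 91964;  119027 + 91964 = 210991
2664 + 360 = 3024;  11202 + 3024 = 14226;  35204 + 14226 = 49430;  91964 + 49430 = 141394;  210991 + 141394 = 352385

352385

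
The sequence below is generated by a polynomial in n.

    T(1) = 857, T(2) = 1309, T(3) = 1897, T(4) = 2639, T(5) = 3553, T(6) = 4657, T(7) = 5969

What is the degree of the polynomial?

3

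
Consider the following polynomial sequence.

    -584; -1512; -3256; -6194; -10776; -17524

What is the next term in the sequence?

-27032

Δ: -928, -1744, -2938, -4582, -6748
Δ²: -816, -1194, -1644, -2166
Δ³: -378, -450, -522
Δ⁴: -72, -72
Constant fourth difference = -72, so extend:
-522 − 72 = -594;  -2166 − 594 = -2760;  -6748 − 2760 = -9508;  -17524 − 9508 = -27032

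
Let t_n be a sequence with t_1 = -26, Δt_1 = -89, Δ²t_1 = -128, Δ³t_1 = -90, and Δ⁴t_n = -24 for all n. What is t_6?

-2771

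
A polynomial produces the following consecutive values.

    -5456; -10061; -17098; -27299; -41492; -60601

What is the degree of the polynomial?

D1: -4605, -7037, -10201, -14193, -19109
D2: -2432, -3164, -3992, -4916
D3: -732, -828, -924
D4: -96, -96
The fourth differences are constant, so the polynomial has degree 4.

4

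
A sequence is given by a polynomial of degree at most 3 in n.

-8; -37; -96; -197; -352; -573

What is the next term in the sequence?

-29  -59  -101  -155  -221
-30  -42  -54  -66
-12  -12  -12
The third differences are constant (-12).
-66 − 12 = -78;  -221 − 78 = -299;  -573 − 299 = -872

-872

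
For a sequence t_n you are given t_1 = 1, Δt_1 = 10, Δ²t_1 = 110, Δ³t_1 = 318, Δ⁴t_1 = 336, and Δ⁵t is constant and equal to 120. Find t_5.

2309

Build the table forward from the leading diagonal:
Fifth differences: 120  120  120  120  120
Fourth differences: 336  456  576  696  816
Third differences: 318  654  1110  1686  2382
Second differences: 110  428  1082  2192  3878
First differences: 10  120  548  1630  3822
t: 1  11  131  679  2309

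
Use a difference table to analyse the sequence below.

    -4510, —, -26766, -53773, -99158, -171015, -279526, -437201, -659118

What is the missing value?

-11891

Using the last 7 terms:
First differences: -27007  -45385  -71857  -108511  -157675  -221917
Second differences: -18378  -26472  -36654  -49164  -64242
Third differences: -8094  -10182  -12510  -15078
Fourth differences: -2088  -2328  -2568
Fifth differences: -240  -240
Constant fifth difference = -240.
Extend backward: -2088 + 240 = -1848;  -8094 + 1848 = -6246;  -18378 + 6246 = -12132;  -27007 + 12132 = -14875;  -26766 + 14875 = -11891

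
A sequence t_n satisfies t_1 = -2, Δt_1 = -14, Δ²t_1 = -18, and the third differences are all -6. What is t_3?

Build the table forward from the leading diagonal:
D3: -6, -6, -6
D2: -18, -24, -30
D1: -14, -32, -56
t: -2, -16, -48

-48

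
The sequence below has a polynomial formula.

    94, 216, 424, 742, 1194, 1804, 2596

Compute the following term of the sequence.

3594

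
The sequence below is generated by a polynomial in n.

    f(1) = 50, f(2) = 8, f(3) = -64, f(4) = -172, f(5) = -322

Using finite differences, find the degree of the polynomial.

Δ: -42, -72, -108, -150
Δ²: -30, -36, -42
Δ³: -6, -6
The third differences are constant, so the polynomial has degree 3.

3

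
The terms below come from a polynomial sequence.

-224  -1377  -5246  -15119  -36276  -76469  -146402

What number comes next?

D1: -1153, -3869, -9873, -21157, -40193, -69933
D2: -2716, -6004, -11284, -19036, -29740
D3: -3288, -5280, -7752, -10704
D4: -1992, -2472, -2952
D5: -480, -480
The fifth differences are constant (-480).
-2952 − 480 = -3432;  -10704 − 3432 = -14136;  -29740 − 14136 = -43876;  -69933 − 43876 = -113809;  -146402 − 113809 = -260211

-260211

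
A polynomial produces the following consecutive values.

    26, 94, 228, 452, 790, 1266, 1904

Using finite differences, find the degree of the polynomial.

3

First differences: 68, 134, 224, 338, 476, 638
Second differences: 66, 90, 114, 138, 162
Third differences: 24, 24, 24, 24
The third differences are constant, so the polynomial has degree 3.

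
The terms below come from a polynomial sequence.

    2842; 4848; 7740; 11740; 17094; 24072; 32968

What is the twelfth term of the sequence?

118188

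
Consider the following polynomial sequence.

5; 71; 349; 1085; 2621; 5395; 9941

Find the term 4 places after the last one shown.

59885

66 , 278 , 736 , 1536 , 2774 , 4546
212 , 458 , 800 , 1238 , 1772
246 , 342 , 438 , 534
96 , 96 , 96
Fourth differences constant at 96.
534 + 96 = 630;  1772 + 630 = 2402;  4546 + 2402 = 6948;  9941 + 6948 = 16889
630 + 96 = 726;  2402 + 726 = 3128;  6948 + 3128 = 10076;  16889 + 10076 = 26965
726 + 96 = 822;  3128 + 822 = 3950;  10076 + 3950 = 14026;  26965 + 14026 = 40991
822 + 96 = 918;  3950 + 918 = 4868;  14026 + 4868 = 18894;  40991 + 18894 = 59885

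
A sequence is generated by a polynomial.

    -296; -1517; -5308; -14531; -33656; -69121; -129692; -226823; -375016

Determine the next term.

Δ: -1221, -3791, -9223, -19125, -35465, -60571, -97131, -148193
Δ²: -2570, -5432, -9902, -16340, -25106, -36560, -51062
Δ³: -2862, -4470, -6438, -8766, -11454, -14502
Δ⁴: -1608, -1968, -2328, -2688, -3048
Δ⁵: -360, -360, -360, -360
Fifth differences constant at -360.
-3048 − 360 = -3408;  -14502 − 3408 = -17910;  -51062 − 17910 = -68972;  -148193 − 68972 = -217165;  -375016 − 217165 = -592181

-592181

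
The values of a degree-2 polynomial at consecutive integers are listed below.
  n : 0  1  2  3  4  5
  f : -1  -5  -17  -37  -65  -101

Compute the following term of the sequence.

-145

Δ: -4, -12, -20, -28, -36
Δ²: -8, -8, -8, -8
Constant second difference = -8, so extend:
-36 − 8 = -44;  -101 − 44 = -145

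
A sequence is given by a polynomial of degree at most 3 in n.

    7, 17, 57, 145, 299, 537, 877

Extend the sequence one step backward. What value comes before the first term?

9

10, 40, 88, 154, 238, 340
30, 48, 66, 84, 102
18, 18, 18, 18
The third differences are constant at 18.
Work back: 30 − 18 = 12;  10 − 12 = -2;  7 + 2 = 9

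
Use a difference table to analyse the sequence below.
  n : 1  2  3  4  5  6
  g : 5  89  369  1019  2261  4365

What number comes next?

7649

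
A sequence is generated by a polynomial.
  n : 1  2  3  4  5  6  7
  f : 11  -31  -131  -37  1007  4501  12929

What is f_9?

First differences: -42, -100, 94, 1044, 3494, 8428
Second differences: -58, 194, 950, 2450, 4934
Third differences: 252, 756, 1500, 2484
Fourth differences: 504, 744, 984
Fifth differences: 240, 240
Constant fifth difference = 240, so extend:
984 + 240 = 1224;  2484 + 1224 = 3708;  4934 + 3708 = 8642;  8428 + 8642 = 17070;  12929 + 17070 = 29999
1224 + 240 = 1464;  3708 + 1464 = 5172;  8642 + 5172 = 13814;  17070 + 13814 = 30884;  29999 + 30884 = 60883

60883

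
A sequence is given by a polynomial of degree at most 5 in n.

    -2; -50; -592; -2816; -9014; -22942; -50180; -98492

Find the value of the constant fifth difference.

-360

Δ: -48, -542, -2224, -6198, -13928, -27238, -48312
Δ²: -494, -1682, -3974, -7730, -13310, -21074
Δ³: -1188, -2292, -3756, -5580, -7764
Δ⁴: -1104, -1464, -1824, -2184
Δ⁵: -360, -360, -360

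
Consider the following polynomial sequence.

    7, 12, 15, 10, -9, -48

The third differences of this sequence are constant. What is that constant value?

Δ: 5, 3, -5, -19, -39
Δ²: -2, -8, -14, -20
Δ³: -6, -6, -6

-6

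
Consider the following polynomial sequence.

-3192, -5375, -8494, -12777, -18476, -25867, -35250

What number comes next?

-46949

D1: -2183 , -3119 , -4283 , -5699 , -7391 , -9383
D2: -936 , -1164 , -1416 , -1692 , -1992
D3: -228 , -252 , -276 , -300
D4: -24 , -24 , -24
The fourth differences are constant (-24).
-300 − 24 = -324;  -1992 − 324 = -2316;  -9383 − 2316 = -11699;  -35250 − 11699 = -46949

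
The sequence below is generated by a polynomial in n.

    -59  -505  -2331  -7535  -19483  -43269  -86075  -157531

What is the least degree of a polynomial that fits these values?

5

First differences: -446, -1826, -5204, -11948, -23786, -42806, -71456
Second differences: -1380, -3378, -6744, -11838, -19020, -28650
Third differences: -1998, -3366, -5094, -7182, -9630
Fourth differences: -1368, -1728, -2088, -2448
Fifth differences: -360, -360, -360
The fifth differences are constant, so the polynomial has degree 5.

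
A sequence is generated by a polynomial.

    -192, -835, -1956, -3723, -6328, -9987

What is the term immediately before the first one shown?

117

Δ: -643  -1121  -1767  -2605  -3659
Δ²: -478  -646  -838  -1054
Δ³: -168  -192  -216
Δ⁴: -24  -24
The fourth differences are constant at -24.
Work back: -168 + 24 = -144;  -478 + 144 = -334;  -643 + 334 = -309;  -192 + 309 = 117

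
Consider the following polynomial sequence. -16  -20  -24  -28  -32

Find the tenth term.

-52

D1: -4 , -4 , -4 , -4
The first differences are constant (-4).
-32 − 4 = -36
-36 − 4 = -40
-40 − 4 = -44
-44 − 4 = -48
-48 − 4 = -52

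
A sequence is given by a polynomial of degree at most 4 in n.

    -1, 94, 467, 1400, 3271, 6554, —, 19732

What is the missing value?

11819

Using the first 6 terms:
Δ: 95, 373, 933, 1871, 3283
Δ²: 278, 560, 938, 1412
Δ³: 282, 378, 474
Δ⁴: 96, 96
Constant fourth difference = 96.
Extend forward: 474 + 96 = 570;  1412 + 570 = 1982;  3283 + 1982 = 5265;  6554 + 5265 = 11819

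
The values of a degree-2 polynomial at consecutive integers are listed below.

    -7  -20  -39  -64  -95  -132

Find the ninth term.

Δ: -13  -19  -25  -31  -37
Δ²: -6  -6  -6  -6
Second differences constant at -6.
-37 − 6 = -43;  -132 − 43 = -175
-43 − 6 = -49;  -175 − 49 = -224
-49 − 6 = -55;  -224 − 55 = -279

-279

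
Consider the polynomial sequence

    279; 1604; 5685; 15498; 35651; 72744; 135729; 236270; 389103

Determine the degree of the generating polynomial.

5

First differences: 1325, 4081, 9813, 20153, 37093, 62985, 100541, 152833
Second differences: 2756, 5732, 10340, 16940, 25892, 37556, 52292
Third differences: 2976, 4608, 6600, 8952, 11664, 14736
Fourth differences: 1632, 1992, 2352, 2712, 3072
Fifth differences: 360, 360, 360, 360
The fifth differences are constant, so the polynomial has degree 5.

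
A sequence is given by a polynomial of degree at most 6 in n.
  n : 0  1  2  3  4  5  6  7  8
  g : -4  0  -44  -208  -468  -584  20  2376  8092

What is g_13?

198792

First differences: 4  -44  -164  -260  -116  604  2356  5716
Second differences: -48  -120  -96  144  720  1752  3360
Third differences: -72  24  240  576  1032  1608
Fourth differences: 96  216  336  456  576
Fifth differences: 120  120  120  120
The fifth differences are constant (120).
576 + 120 = 696;  1608 + 696 = 2304;  3360 + 2304 = 5664;  5716 + 5664 = 11380;  8092 + 11380 = 19472
696 + 120 = 816;  2304 + 816 = 3120;  5664 + 3120 = 8784;  11380 + 8784 = 20164;  19472 + 20164 = 39636
816 + 120 = 936;  3120 + 936 = 4056;  8784 + 4056 = 12840;  20164 + 12840 = 33004;  39636 + 33004 = 72640
936 + 120 = 1056;  4056 + 1056 = 5112;  12840 + 5112 = 17952;  33004 + 17952 = 50956;  72640 + 50956 = 123596
1056 + 120 = 1176;  5112 + 1176 = 6288;  17952 + 6288 = 24240;  50956 + 24240 = 75196;  123596 + 75196 = 198792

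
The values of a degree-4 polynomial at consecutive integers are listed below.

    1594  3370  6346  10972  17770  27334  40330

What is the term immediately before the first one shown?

640

D1: 1776  2976  4626  6798  9564  12996
D2: 1200  1650  2172  2766  3432
D3: 450  522  594  666
D4: 72  72  72
The fourth differences are constant at 72.
Work back: 450 − 72 = 378;  1200 − 378 = 822;  1776 − 822 = 954;  1594 − 954 = 640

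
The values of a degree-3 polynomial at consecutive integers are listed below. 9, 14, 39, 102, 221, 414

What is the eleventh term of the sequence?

D1: 5, 25, 63, 119, 193
D2: 20, 38, 56, 74
D3: 18, 18, 18
Constant third difference = 18, so extend:
74 + 18 = 92;  193 + 92 = 285;  414 + 285 = 699
92 + 18 = 110;  285 + 110 = 395;  699 + 395 = 1094
110 + 18 = 128;  395 + 128 = 523;  1094 + 523 = 1617
128 + 18 = 146;  523 + 146 = 669;  1617 + 669 = 2286
146 + 18 = 164;  669 + 164 = 833;  2286 + 833 = 3119

3119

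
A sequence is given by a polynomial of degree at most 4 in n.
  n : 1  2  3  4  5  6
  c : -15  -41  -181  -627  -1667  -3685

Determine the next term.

-26 , -140 , -446 , -1040 , -2018
-114 , -306 , -594 , -978
-192 , -288 , -384
-96 , -96
Fourth differences constant at -96.
-384 − 96 = -480;  -978 − 480 = -1458;  -2018 − 1458 = -3476;  -3685 − 3476 = -7161

-7161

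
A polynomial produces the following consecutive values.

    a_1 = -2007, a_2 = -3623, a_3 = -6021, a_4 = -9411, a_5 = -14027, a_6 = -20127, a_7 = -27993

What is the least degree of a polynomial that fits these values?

Δ: -1616, -2398, -3390, -4616, -6100, -7866
Δ²: -782, -992, -1226, -1484, -1766
Δ³: -210, -234, -258, -282
Δ⁴: -24, -24, -24
The fourth differences are constant, so the polynomial has degree 4.

4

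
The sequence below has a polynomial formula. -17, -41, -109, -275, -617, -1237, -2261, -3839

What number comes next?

-6145

D1: -24  -68  -166  -342  -620  -1024  -1578
D2: -44  -98  -176  -278  -404  -554
D3: -54  -78  -102  -126  -150
D4: -24  -24  -24  -24
Constant fourth difference = -24, so extend:
-150 − 24 = -174;  -554 − 174 = -728;  -1578 − 728 = -2306;  -3839 − 2306 = -6145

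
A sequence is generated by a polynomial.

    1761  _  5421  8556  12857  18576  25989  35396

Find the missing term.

Using the last 6 terms:
3135  4301  5719  7413  9407
1166  1418  1694  1994
252  276  300
24  24
Constant fourth difference = 24.
Extend backward: 252 − 24 = 228;  1166 − 228 = 938;  3135 − 938 = 2197;  5421 − 2197 = 3224

3224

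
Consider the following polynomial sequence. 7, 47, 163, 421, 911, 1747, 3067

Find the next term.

5033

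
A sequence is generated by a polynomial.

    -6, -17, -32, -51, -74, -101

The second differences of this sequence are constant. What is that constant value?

-4

Δ: -11, -15, -19, -23, -27
Δ²: -4, -4, -4, -4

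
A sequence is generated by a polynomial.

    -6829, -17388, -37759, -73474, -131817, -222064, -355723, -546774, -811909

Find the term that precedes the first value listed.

-2062

First differences: -10559  -20371  -35715  -58343  -90247  -133659  -191051  -265135
Second differences: -9812  -15344  -22628  -31904  -43412  -57392  -74084
Third differences: -5532  -7284  -9276  -11508  -13980  -16692
Fourth differences: -1752  -1992  -2232  -2472  -2712
Fifth differences: -240  -240  -240  -240
The fifth differences are constant at -240.
Work back: -1752 + 240 = -1512;  -5532 + 1512 = -4020;  -9812 + 4020 = -5792;  -10559 + 5792 = -4767;  -6829 + 4767 = -2062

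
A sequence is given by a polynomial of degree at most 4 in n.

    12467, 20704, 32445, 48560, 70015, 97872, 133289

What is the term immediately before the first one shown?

6960

Δ: 8237  11741  16115  21455  27857  35417
Δ²: 3504  4374  5340  6402  7560
Δ³: 870  966  1062  1158
Δ⁴: 96  96  96
The fourth differences are constant at 96.
Work back: 870 − 96 = 774;  3504 − 774 = 2730;  8237 − 2730 = 5507;  12467 − 5507 = 6960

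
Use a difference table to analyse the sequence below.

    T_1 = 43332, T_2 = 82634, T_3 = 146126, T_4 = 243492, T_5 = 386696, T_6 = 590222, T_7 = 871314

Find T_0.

39302  63492  97366  143204  203526  281092
24190  33874  45838  60322  77566
9684  11964  14484  17244
2280  2520  2760
240  240
The fifth differences are constant at 240.
Work back: 2280 − 240 = 2040;  9684 − 2040 = 7644;  24190 − 7644 = 16546;  39302 − 16546 = 22756;  43332 − 22756 = 20576

20576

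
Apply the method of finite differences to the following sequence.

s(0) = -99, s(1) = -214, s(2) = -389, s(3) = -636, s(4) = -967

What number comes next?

-1394

Δ: -115, -175, -247, -331
Δ²: -60, -72, -84
Δ³: -12, -12
Third differences constant at -12.
-84 − 12 = -96;  -331 − 96 = -427;  -967 − 427 = -1394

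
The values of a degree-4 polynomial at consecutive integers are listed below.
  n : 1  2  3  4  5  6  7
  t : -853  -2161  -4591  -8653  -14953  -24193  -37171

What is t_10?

-1308  -2430  -4062  -6300  -9240  -12978
-1122  -1632  -2238  -2940  -3738
-510  -606  -702  -798
-96  -96  -96
The fourth differences are constant (-96).
-798 − 96 = -894;  -3738 − 894 = -4632;  -12978 − 4632 = -17610;  -37171 − 17610 = -54781
-894 − 96 = -990;  -4632 − 990 = -5622;  -17610 − 5622 = -23232;  -54781 − 23232 = -78013
-990 − 96 = -1086;  -5622 − 1086 = -6708;  -23232 − 6708 = -29940;  -78013 − 29940 = -107953

-107953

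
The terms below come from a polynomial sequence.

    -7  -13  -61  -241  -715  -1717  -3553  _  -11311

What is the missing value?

-6601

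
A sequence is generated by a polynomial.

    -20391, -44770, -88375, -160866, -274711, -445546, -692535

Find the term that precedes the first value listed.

Δ: -24379  -43605  -72491  -113845  -170835  -246989
Δ²: -19226  -28886  -41354  -56990  -76154
Δ³: -9660  -12468  -15636  -19164
Δ⁴: -2808  -3168  -3528
Δ⁵: -360  -360
The fifth differences are constant at -360.
Work back: -2808 + 360 = -2448;  -9660 + 2448 = -7212;  -19226 + 7212 = -12014;  -24379 + 12014 = -12365;  -20391 + 12365 = -8026

-8026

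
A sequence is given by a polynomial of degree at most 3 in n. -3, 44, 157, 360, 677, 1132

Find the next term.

First differences: 47  113  203  317  455
Second differences: 66  90  114  138
Third differences: 24  24  24
Constant third difference = 24, so extend:
138 + 24 = 162;  455 + 162 = 617;  1132 + 617 = 1749

1749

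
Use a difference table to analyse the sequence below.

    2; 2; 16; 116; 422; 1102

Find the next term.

2372

First differences: 0, 14, 100, 306, 680
Second differences: 14, 86, 206, 374
Third differences: 72, 120, 168
Fourth differences: 48, 48
Constant fourth difference = 48, so extend:
168 + 48 = 216;  374 + 216 = 590;  680 + 590 = 1270;  1102 + 1270 = 2372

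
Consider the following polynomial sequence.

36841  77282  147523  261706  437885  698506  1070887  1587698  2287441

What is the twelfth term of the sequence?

Δ: 40441 , 70241 , 114183 , 176179 , 260621 , 372381 , 516811 , 699743
Δ²: 29800 , 43942 , 61996 , 84442 , 111760 , 144430 , 182932
Δ³: 14142 , 18054 , 22446 , 27318 , 32670 , 38502
Δ⁴: 3912 , 4392 , 4872 , 5352 , 5832
Δ⁵: 480 , 480 , 480 , 480
The fifth differences are constant (480).
5832 + 480 = 6312;  38502 + 6312 = 44814;  182932 + 44814 = 227746;  699743 + 227746 = 927489;  2287441 + 927489 = 3214930
6312 + 480 = 6792;  44814 + 6792 = 51606;  227746 + 51606 = 279352;  927489 + 279352 = 1206841;  3214930 + 1206841 = 4421771
6792 + 480 = 7272;  51606 + 7272 = 58878;  279352 + 58878 = 338230;  1206841 + 338230 = 1545071;  4421771 + 1545071 = 5966842

5966842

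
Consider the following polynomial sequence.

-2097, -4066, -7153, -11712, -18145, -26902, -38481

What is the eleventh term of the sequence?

-124657

Δ: -1969, -3087, -4559, -6433, -8757, -11579
Δ²: -1118, -1472, -1874, -2324, -2822
Δ³: -354, -402, -450, -498
Δ⁴: -48, -48, -48
The fourth differences are constant (-48).
-498 − 48 = -546;  -2822 − 546 = -3368;  -11579 − 3368 = -14947;  -38481 − 14947 = -53428
-546 − 48 = -594;  -3368 − 594 = -3962;  -14947 − 3962 = -18909;  -53428 − 18909 = -72337
-594 − 48 = -642;  -3962 − 642 = -4604;  -18909 − 4604 = -23513;  -72337 − 23513 = -95850
-642 − 48 = -690;  -4604 − 690 = -5294;  -23513 − 5294 = -28807;  -95850 − 28807 = -124657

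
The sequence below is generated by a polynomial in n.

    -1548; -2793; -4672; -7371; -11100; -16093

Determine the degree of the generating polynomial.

4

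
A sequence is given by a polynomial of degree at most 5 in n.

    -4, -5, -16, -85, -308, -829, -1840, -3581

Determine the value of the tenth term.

-10453

D1: -1, -11, -69, -223, -521, -1011, -1741
D2: -10, -58, -154, -298, -490, -730
D3: -48, -96, -144, -192, -240
D4: -48, -48, -48, -48
Fourth differences constant at -48.
-240 − 48 = -288;  -730 − 288 = -1018;  -1741 − 1018 = -2759;  -3581 − 2759 = -6340
-288 − 48 = -336;  -1018 − 336 = -1354;  -2759 − 1354 = -4113;  -6340 − 4113 = -10453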